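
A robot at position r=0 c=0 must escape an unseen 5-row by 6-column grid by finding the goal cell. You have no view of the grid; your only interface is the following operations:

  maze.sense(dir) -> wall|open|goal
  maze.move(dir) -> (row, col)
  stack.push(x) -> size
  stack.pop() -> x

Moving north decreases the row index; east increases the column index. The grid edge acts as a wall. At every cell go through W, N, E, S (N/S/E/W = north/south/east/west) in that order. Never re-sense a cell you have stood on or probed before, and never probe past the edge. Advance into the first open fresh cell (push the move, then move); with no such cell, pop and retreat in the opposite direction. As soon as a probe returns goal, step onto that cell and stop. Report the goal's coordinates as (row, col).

I run sense with dir→east, yielding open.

Using push with x→east, and observe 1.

I call move with dir→east, : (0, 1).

Calling sense with dir→east, — result: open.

I call push with x→east, which returns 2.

I invoke move with dir→east, which returns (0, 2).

I invoke sense with dir→east, and observe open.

Next I call push with x→east, — result: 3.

I invoke move with dir→east, and observe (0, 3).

Using sense with dir→east, → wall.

Invoking sense with dir→south, — result: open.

Invoking push with x→south, which returns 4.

Then move with dir→south, which returns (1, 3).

Then sense with dir→west, — result: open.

I run push with x→west, yielding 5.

Calling move with dir→west, and get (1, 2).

Using sense with dir→west, yielding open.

Using push with x→west, : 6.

I try move with dir→west, which returns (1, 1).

Next I call sense with dir→west, — result: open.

I run push with x→west, → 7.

I use move with dir→west, which returns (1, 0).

Using sense with dir→south, which returns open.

Then push with x→south, giving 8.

I run move with dir→south, and observe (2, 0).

I call sense with dir→east, — result: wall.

I try sense with dir→south, and observe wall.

Calling pop(), : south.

I try move with dir→north, yielding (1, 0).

I invoke pop(), : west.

I run move with dir→east, → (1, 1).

I try pop, yielding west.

Using move with dir→east, : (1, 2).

I invoke sense with dir→south, giving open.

I try push with x→south, and observe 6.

I try move with dir→south, — result: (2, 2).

Invoking sense with dir→east, → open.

Then push with x→east, and get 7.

I call move with dir→east, → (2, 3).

Then sense with dir→east, giving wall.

Next I call sense with dir→south, : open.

Next I call push with x→south, which returns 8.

I use move with dir→south, which returns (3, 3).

Next I call sense with dir→west, yielding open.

Using push with x→west, giving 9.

I run move with dir→west, and see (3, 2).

I run sense with dir→west, which returns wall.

I use sense with dir→south, and get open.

Now I run push with x→south, which returns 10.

I invoke move with dir→south, and observe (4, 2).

Calling sense with dir→west, yielding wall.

Using sense with dir→east, and observe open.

Next I call push with x→east, and see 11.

I call move with dir→east, and observe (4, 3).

Now I run sense with dir→east, : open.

I invoke push with x→east, : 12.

I call move with dir→east, and see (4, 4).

I invoke sense with dir→north, and get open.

Then push with x→north, which returns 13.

Calling move with dir→north, and see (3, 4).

I try sense with dir→east, : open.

I use push with x→east, yielding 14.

Calling move with dir→east, giving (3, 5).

I use sense with dir→north, : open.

Next I call push with x→north, and get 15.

I invoke move with dir→north, yielding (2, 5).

Using sense with dir→north, — result: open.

Then push with x→north, and get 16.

I call move with dir→north, : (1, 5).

I call sense with dir→west, : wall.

Invoking sense with dir→north, : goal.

I call move with dir→north, which returns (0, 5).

Answer: (0, 5)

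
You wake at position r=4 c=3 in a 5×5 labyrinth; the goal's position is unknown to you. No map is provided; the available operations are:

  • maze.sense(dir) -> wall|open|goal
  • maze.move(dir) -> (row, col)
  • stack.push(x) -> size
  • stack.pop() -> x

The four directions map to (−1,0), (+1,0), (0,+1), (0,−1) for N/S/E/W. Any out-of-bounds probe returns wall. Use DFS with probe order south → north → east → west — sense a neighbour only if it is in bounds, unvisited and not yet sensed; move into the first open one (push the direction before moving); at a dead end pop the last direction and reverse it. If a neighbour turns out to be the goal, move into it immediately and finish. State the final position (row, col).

·→ maze.sense(dir='north')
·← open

·→ stack.push(x='north')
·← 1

·→ maze.move(dir='north')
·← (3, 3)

·→ maze.sense(dir='north')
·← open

·→ stack.push(x='north')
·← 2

·→ maze.move(dir='north')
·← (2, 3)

·→ maze.sense(dir='north')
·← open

·→ stack.push(x='north')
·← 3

·→ maze.move(dir='north')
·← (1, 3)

·→ maze.sense(dir='north')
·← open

·→ stack.push(x='north')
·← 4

·→ maze.move(dir='north')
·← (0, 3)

·→ maze.sense(dir='east')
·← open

·→ stack.push(x='east')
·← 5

·→ maze.move(dir='east')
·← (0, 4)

·→ maze.sense(dir='south')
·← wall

·→ stack.pop()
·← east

·→ maze.move(dir='west')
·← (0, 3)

·→ maze.sense(dir='west')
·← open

·→ stack.push(x='west')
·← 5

·→ maze.move(dir='west')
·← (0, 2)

·→ maze.sense(dir='south')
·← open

·→ stack.push(x='south')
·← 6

·→ maze.move(dir='south')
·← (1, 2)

·→ maze.sense(dir='south')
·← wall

·→ maze.sense(dir='west')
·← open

·→ stack.push(x='west')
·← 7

·→ maze.move(dir='west')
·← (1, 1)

·→ maze.sense(dir='south')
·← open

·→ stack.push(x='south')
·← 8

·→ maze.move(dir='south')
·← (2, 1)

·→ maze.sense(dir='south')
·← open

·→ stack.push(x='south')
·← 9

·→ maze.move(dir='south')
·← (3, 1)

·→ maze.sense(dir='south')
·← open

·→ stack.push(x='south')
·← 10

·→ maze.move(dir='south')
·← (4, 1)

·→ maze.sense(dir='east')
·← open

·→ stack.push(x='east')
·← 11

·→ maze.move(dir='east')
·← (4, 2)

·→ maze.sense(dir='north')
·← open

·→ stack.push(x='north')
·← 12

·→ maze.move(dir='north')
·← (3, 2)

·→ stack.pop()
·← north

·→ maze.move(dir='south')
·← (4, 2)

·→ stack.pop()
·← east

·→ maze.move(dir='west')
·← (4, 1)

·→ maze.sense(dir='west')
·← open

·→ stack.push(x='west')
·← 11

·→ maze.move(dir='west')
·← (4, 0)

·→ maze.sense(dir='north')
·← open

·→ stack.push(x='north')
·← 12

·→ maze.move(dir='north')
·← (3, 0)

·→ maze.sense(dir='north')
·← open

·→ stack.push(x='north')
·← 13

·→ maze.move(dir='north')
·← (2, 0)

·→ maze.sense(dir='north')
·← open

·→ stack.push(x='north')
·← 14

·→ maze.move(dir='north')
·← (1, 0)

·→ maze.sense(dir='north')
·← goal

·→ maze.move(dir='north')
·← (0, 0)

Answer: (0, 0)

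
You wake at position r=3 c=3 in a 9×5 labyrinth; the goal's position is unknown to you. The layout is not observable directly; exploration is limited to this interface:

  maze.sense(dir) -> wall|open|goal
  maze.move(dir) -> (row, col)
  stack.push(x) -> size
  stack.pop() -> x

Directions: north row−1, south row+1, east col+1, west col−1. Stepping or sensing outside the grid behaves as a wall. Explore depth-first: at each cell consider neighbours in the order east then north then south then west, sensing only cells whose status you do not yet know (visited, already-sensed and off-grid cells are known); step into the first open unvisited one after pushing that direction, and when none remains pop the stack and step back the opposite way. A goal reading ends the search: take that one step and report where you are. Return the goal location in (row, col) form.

% 1. maze.sense(dir: east) -> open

% 2. stack.push(x: east) -> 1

% 3. maze.move(dir: east) -> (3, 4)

% 4. maze.sense(dir: north) -> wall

% 5. maze.sense(dir: south) -> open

% 6. stack.push(x: south) -> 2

% 7. maze.move(dir: south) -> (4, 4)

% 8. maze.sense(dir: south) -> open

% 9. stack.push(x: south) -> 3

% 10. maze.move(dir: south) -> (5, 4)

% 11. maze.sense(dir: south) -> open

% 12. stack.push(x: south) -> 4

% 13. maze.move(dir: south) -> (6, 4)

% 14. maze.sense(dir: south) -> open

% 15. stack.push(x: south) -> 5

% 16. maze.move(dir: south) -> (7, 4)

% 17. maze.sense(dir: south) -> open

% 18. stack.push(x: south) -> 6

% 19. maze.move(dir: south) -> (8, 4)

% 20. maze.sense(dir: west) -> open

% 21. stack.push(x: west) -> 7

% 22. maze.move(dir: west) -> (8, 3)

% 23. maze.sense(dir: north) -> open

% 24. stack.push(x: north) -> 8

% 25. maze.move(dir: north) -> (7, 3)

% 26. maze.sense(dir: north) -> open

% 27. stack.push(x: north) -> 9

% 28. maze.move(dir: north) -> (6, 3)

% 29. maze.sense(dir: north) -> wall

% 30. maze.sense(dir: west) -> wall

% 31. stack.pop() -> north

% 32. maze.move(dir: south) -> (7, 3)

% 33. maze.sense(dir: west) -> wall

% 34. stack.pop() -> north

% 35. maze.move(dir: south) -> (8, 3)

% 36. maze.sense(dir: west) -> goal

% 37. maze.move(dir: west) -> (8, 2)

Answer: (8, 2)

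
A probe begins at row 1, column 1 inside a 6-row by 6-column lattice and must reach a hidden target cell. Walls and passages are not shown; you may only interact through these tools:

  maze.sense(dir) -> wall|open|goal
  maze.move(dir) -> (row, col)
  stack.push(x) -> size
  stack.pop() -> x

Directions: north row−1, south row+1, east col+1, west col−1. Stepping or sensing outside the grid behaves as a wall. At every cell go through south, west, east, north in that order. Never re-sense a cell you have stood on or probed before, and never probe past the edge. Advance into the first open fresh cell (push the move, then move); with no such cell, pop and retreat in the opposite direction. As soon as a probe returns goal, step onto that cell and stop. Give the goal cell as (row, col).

Act: maze.sense[dir→south]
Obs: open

Act: stack.push[x→south]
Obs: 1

Act: maze.move[dir→south]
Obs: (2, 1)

Act: maze.sense[dir→south]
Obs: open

Act: stack.push[x→south]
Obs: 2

Act: maze.move[dir→south]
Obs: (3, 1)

Act: maze.sense[dir→south]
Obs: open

Act: stack.push[x→south]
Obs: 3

Act: maze.move[dir→south]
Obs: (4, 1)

Act: maze.sense[dir→south]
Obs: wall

Act: maze.sense[dir→west]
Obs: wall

Act: maze.sense[dir→east]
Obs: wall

Act: stack.pop[]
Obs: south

Act: maze.move[dir→north]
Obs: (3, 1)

Act: maze.sense[dir→west]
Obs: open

Act: stack.push[x→west]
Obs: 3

Act: maze.move[dir→west]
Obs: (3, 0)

Act: maze.sense[dir→north]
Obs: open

Act: stack.push[x→north]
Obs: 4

Act: maze.move[dir→north]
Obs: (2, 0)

Act: maze.sense[dir→north]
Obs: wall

Act: stack.pop[]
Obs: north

Act: maze.move[dir→south]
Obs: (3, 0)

Act: stack.pop[]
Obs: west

Act: maze.move[dir→east]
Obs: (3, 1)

Act: maze.sense[dir→east]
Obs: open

Act: stack.push[x→east]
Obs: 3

Act: maze.move[dir→east]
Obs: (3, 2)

Act: maze.sense[dir→east]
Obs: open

Act: stack.push[x→east]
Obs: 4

Act: maze.move[dir→east]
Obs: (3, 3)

Act: maze.sense[dir→south]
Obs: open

Act: stack.push[x→south]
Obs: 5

Act: maze.move[dir→south]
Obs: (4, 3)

Act: maze.sense[dir→south]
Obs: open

Act: stack.push[x→south]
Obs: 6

Act: maze.move[dir→south]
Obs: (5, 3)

Act: maze.sense[dir→west]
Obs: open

Act: stack.push[x→west]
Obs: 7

Act: maze.move[dir→west]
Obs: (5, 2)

Act: stack.pop[]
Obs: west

Act: maze.move[dir→east]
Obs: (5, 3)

Act: maze.sense[dir→east]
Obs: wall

Act: stack.pop[]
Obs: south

Act: maze.move[dir→north]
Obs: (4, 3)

Act: maze.sense[dir→east]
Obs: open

Act: stack.push[x→east]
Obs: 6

Act: maze.move[dir→east]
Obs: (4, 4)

Act: maze.sense[dir→east]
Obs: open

Act: stack.push[x→east]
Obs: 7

Act: maze.move[dir→east]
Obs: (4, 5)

Act: maze.sense[dir→south]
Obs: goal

Act: maze.move[dir→south]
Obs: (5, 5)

Answer: (5, 5)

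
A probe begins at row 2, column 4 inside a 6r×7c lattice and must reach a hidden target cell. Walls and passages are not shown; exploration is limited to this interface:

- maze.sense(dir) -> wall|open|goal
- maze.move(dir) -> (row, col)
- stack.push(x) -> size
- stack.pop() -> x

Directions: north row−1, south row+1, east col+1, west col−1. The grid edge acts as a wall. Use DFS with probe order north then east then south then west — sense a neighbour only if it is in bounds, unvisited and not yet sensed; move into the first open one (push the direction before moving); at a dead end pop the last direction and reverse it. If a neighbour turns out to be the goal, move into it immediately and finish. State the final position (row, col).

$ maze.sense dir→north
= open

$ stack.push x→north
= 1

$ maze.move dir→north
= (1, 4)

$ maze.sense dir→north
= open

$ stack.push x→north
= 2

$ maze.move dir→north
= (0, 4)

$ maze.sense dir→east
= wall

$ maze.sense dir→west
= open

$ stack.push x→west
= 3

$ maze.move dir→west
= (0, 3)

$ maze.sense dir→south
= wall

$ maze.sense dir→west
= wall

$ stack.pop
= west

$ maze.move dir→east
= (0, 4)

$ stack.pop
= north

$ maze.move dir→south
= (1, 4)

$ maze.sense dir→east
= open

$ stack.push x→east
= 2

$ maze.move dir→east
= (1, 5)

$ maze.sense dir→east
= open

$ stack.push x→east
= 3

$ maze.move dir→east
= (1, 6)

$ maze.sense dir→north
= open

$ stack.push x→north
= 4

$ maze.move dir→north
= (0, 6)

$ stack.pop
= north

$ maze.move dir→south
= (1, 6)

$ maze.sense dir→south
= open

$ stack.push x→south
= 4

$ maze.move dir→south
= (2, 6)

$ maze.sense dir→south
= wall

$ maze.sense dir→west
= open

$ stack.push x→west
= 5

$ maze.move dir→west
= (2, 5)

$ maze.sense dir→south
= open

$ stack.push x→south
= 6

$ maze.move dir→south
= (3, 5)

$ maze.sense dir→south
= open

$ stack.push x→south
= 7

$ maze.move dir→south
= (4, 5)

$ maze.sense dir→east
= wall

$ maze.sense dir→south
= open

$ stack.push x→south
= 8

$ maze.move dir→south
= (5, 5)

$ maze.sense dir→east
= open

$ stack.push x→east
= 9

$ maze.move dir→east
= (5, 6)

$ stack.pop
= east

$ maze.move dir→west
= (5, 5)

$ maze.sense dir→west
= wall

$ stack.pop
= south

$ maze.move dir→north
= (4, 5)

$ maze.sense dir→west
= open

$ stack.push x→west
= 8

$ maze.move dir→west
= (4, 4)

$ maze.sense dir→north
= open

$ stack.push x→north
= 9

$ maze.move dir→north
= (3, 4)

$ maze.sense dir→west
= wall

$ stack.pop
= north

$ maze.move dir→south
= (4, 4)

$ maze.sense dir→west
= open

$ stack.push x→west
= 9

$ maze.move dir→west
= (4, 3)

$ maze.sense dir→south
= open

$ stack.push x→south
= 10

$ maze.move dir→south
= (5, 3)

$ maze.sense dir→west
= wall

$ stack.pop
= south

$ maze.move dir→north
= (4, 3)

$ maze.sense dir→west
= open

$ stack.push x→west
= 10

$ maze.move dir→west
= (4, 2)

$ maze.sense dir→north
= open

$ stack.push x→north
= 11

$ maze.move dir→north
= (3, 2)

$ maze.sense dir→north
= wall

$ maze.sense dir→west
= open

$ stack.push x→west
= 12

$ maze.move dir→west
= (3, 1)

$ maze.sense dir→north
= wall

$ maze.sense dir→south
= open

$ stack.push x→south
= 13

$ maze.move dir→south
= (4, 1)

$ maze.sense dir→south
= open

$ stack.push x→south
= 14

$ maze.move dir→south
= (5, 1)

$ maze.sense dir→west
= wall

$ stack.pop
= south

$ maze.move dir→north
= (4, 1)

$ maze.sense dir→west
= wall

$ stack.pop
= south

$ maze.move dir→north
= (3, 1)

$ maze.sense dir→west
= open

$ stack.push x→west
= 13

$ maze.move dir→west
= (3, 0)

$ maze.sense dir→north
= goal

$ maze.move dir→north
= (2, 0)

Answer: (2, 0)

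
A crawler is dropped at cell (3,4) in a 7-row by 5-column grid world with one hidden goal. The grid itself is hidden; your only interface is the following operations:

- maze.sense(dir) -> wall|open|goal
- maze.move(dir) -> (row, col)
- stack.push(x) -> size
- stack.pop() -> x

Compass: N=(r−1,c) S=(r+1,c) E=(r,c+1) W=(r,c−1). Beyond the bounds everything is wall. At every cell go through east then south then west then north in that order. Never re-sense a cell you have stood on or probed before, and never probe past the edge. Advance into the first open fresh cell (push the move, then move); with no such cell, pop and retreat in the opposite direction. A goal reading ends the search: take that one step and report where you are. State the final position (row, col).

% sense(dir='south') : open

% push(x='south') : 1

% move(dir='south') : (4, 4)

% sense(dir='south') : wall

% sense(dir='west') : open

% push(x='west') : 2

% move(dir='west') : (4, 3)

% sense(dir='south') : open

% push(x='south') : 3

% move(dir='south') : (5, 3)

% sense(dir='south') : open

% push(x='south') : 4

% move(dir='south') : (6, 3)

% sense(dir='east') : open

% push(x='east') : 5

% move(dir='east') : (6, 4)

% pop() : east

% move(dir='west') : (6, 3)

% sense(dir='west') : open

% push(x='west') : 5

% move(dir='west') : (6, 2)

% sense(dir='west') : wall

% sense(dir='north') : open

% push(x='north') : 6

% move(dir='north') : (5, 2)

% sense(dir='west') : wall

% sense(dir='north') : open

% push(x='north') : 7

% move(dir='north') : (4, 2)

% sense(dir='west') : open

% push(x='west') : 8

% move(dir='west') : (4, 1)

% sense(dir='west') : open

% push(x='west') : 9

% move(dir='west') : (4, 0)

% sense(dir='south') : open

% push(x='south') : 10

% move(dir='south') : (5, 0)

% sense(dir='south') : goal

% move(dir='south') : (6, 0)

Answer: (6, 0)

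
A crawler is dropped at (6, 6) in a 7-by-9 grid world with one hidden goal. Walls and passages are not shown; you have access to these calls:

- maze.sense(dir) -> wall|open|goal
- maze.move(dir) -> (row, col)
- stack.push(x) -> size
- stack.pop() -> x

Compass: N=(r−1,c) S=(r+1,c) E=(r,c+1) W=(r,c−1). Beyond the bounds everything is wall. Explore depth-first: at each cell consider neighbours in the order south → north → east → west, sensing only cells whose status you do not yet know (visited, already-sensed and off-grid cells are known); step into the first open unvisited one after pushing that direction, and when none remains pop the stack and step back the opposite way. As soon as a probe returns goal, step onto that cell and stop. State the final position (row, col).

% 1. maze.sense(north) => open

% 2. stack.push(north) => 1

% 3. maze.move(north) => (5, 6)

% 4. maze.sense(north) => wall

% 5. maze.sense(east) => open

% 6. stack.push(east) => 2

% 7. maze.move(east) => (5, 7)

% 8. maze.sense(south) => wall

% 9. maze.sense(north) => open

% 10. stack.push(north) => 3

% 11. maze.move(north) => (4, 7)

% 12. maze.sense(north) => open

% 13. stack.push(north) => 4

% 14. maze.move(north) => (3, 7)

% 15. maze.sense(north) => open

% 16. stack.push(north) => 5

% 17. maze.move(north) => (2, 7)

% 18. maze.sense(north) => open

% 19. stack.push(north) => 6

% 20. maze.move(north) => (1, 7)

% 21. maze.sense(north) => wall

% 22. maze.sense(east) => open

% 23. stack.push(east) => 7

% 24. maze.move(east) => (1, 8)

% 25. maze.sense(south) => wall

% 26. maze.sense(north) => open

% 27. stack.push(north) => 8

% 28. maze.move(north) => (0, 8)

% 29. stack.pop() => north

% 30. maze.move(south) => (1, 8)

% 31. stack.pop() => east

% 32. maze.move(west) => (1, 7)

% 33. maze.sense(west) => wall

% 34. stack.pop() => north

% 35. maze.move(south) => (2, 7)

% 36. maze.sense(west) => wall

% 37. stack.pop() => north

% 38. maze.move(south) => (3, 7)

% 39. maze.sense(east) => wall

% 40. maze.sense(west) => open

% 41. stack.push(west) => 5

% 42. maze.move(west) => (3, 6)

% 43. maze.sense(west) => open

% 44. stack.push(west) => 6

% 45. maze.move(west) => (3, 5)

% 46. maze.sense(south) => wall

% 47. maze.sense(north) => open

% 48. stack.push(north) => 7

% 49. maze.move(north) => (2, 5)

% 50. maze.sense(north) => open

% 51. stack.push(north) => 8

% 52. maze.move(north) => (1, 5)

% 53. maze.sense(north) => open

% 54. stack.push(north) => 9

% 55. maze.move(north) => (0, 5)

% 56. maze.sense(east) => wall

% 57. maze.sense(west) => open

% 58. stack.push(west) => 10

% 59. maze.move(west) => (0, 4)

% 60. maze.sense(south) => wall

% 61. maze.sense(west) => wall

% 62. stack.pop() => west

% 63. maze.move(east) => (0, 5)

% 64. stack.pop() => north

% 65. maze.move(south) => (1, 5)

% 66. stack.pop() => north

% 67. maze.move(south) => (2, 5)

% 68. maze.sense(west) => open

% 69. stack.push(west) => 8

% 70. maze.move(west) => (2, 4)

% 71. maze.sense(south) => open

% 72. stack.push(south) => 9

% 73. maze.move(south) => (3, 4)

% 74. maze.sense(south) => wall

% 75. maze.sense(west) => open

% 76. stack.push(west) => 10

% 77. maze.move(west) => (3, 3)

% 78. maze.sense(south) => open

% 79. stack.push(south) => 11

% 80. maze.move(south) => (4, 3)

% 81. maze.sense(south) => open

% 82. stack.push(south) => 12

% 83. maze.move(south) => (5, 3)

% 84. maze.sense(south) => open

% 85. stack.push(south) => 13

% 86. maze.move(south) => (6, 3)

% 87. maze.sense(east) => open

% 88. stack.push(east) => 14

% 89. maze.move(east) => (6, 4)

% 90. maze.sense(north) => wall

% 91. maze.sense(east) => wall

% 92. stack.pop() => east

% 93. maze.move(west) => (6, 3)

% 94. maze.sense(west) => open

% 95. stack.push(west) => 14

% 96. maze.move(west) => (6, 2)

% 97. maze.sense(north) => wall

% 98. maze.sense(west) => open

% 99. stack.push(west) => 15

% 100. maze.move(west) => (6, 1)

% 101. maze.sense(north) => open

% 102. stack.push(north) => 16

% 103. maze.move(north) => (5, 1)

% 104. maze.sense(north) => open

% 105. stack.push(north) => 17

% 106. maze.move(north) => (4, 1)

% 107. maze.sense(north) => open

% 108. stack.push(north) => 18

% 109. maze.move(north) => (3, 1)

% 110. maze.sense(north) => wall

% 111. maze.sense(east) => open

% 112. stack.push(east) => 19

% 113. maze.move(east) => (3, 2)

% 114. maze.sense(south) => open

% 115. stack.push(south) => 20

% 116. maze.move(south) => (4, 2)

% 117. stack.pop() => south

% 118. maze.move(north) => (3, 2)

% 119. maze.sense(north) => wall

% 120. stack.pop() => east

% 121. maze.move(west) => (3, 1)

% 122. maze.sense(west) => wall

% 123. stack.pop() => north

% 124. maze.move(south) => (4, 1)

% 125. maze.sense(west) => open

% 126. stack.push(west) => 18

% 127. maze.move(west) => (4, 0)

% 128. maze.sense(south) => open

% 129. stack.push(south) => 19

% 130. maze.move(south) => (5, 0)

% 131. maze.sense(south) => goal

% 132. maze.move(south) => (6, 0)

Answer: (6, 0)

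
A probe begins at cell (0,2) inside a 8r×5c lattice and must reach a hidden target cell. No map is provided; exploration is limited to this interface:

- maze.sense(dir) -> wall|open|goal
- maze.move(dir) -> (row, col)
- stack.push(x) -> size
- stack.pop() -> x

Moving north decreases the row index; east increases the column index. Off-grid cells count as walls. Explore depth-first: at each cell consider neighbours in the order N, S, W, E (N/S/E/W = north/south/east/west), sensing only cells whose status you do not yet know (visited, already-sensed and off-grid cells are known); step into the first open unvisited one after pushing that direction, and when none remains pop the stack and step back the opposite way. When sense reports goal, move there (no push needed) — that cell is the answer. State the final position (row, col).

Act: maze.sense[south]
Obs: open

Act: stack.push[south]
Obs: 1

Act: maze.move[south]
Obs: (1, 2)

Act: maze.sense[south]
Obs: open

Act: stack.push[south]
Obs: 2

Act: maze.move[south]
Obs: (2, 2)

Act: maze.sense[south]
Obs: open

Act: stack.push[south]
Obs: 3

Act: maze.move[south]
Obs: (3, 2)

Act: maze.sense[south]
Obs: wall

Act: maze.sense[west]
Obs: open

Act: stack.push[west]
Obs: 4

Act: maze.move[west]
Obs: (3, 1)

Act: maze.sense[north]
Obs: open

Act: stack.push[north]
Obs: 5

Act: maze.move[north]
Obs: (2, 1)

Act: maze.sense[north]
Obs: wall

Act: maze.sense[west]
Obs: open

Act: stack.push[west]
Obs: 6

Act: maze.move[west]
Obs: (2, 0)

Act: maze.sense[north]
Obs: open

Act: stack.push[north]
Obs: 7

Act: maze.move[north]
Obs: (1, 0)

Act: maze.sense[north]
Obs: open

Act: stack.push[north]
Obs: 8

Act: maze.move[north]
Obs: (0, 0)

Act: maze.sense[east]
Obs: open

Act: stack.push[east]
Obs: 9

Act: maze.move[east]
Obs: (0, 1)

Act: stack.pop[]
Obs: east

Act: maze.move[west]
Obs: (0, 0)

Act: stack.pop[]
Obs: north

Act: maze.move[south]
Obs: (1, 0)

Act: stack.pop[]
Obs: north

Act: maze.move[south]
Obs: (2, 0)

Act: maze.sense[south]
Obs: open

Act: stack.push[south]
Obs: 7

Act: maze.move[south]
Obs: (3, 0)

Act: maze.sense[south]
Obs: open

Act: stack.push[south]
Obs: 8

Act: maze.move[south]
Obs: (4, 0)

Act: maze.sense[south]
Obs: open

Act: stack.push[south]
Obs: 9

Act: maze.move[south]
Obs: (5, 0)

Act: maze.sense[south]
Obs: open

Act: stack.push[south]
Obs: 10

Act: maze.move[south]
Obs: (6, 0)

Act: maze.sense[south]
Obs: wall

Act: maze.sense[east]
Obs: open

Act: stack.push[east]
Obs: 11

Act: maze.move[east]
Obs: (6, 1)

Act: maze.sense[north]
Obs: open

Act: stack.push[north]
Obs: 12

Act: maze.move[north]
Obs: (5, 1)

Act: maze.sense[north]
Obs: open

Act: stack.push[north]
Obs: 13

Act: maze.move[north]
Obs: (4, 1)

Act: stack.pop[]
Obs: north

Act: maze.move[south]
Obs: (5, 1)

Act: maze.sense[east]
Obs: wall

Act: stack.pop[]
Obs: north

Act: maze.move[south]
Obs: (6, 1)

Act: maze.sense[south]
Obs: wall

Act: maze.sense[east]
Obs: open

Act: stack.push[east]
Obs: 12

Act: maze.move[east]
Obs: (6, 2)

Act: maze.sense[south]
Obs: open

Act: stack.push[south]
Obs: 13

Act: maze.move[south]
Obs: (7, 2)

Act: maze.sense[east]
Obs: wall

Act: stack.pop[]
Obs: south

Act: maze.move[north]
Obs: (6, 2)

Act: maze.sense[east]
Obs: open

Act: stack.push[east]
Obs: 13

Act: maze.move[east]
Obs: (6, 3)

Act: maze.sense[north]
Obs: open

Act: stack.push[north]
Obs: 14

Act: maze.move[north]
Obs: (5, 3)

Act: maze.sense[north]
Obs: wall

Act: maze.sense[east]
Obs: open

Act: stack.push[east]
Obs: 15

Act: maze.move[east]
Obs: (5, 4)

Act: maze.sense[north]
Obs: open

Act: stack.push[north]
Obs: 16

Act: maze.move[north]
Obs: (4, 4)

Act: maze.sense[north]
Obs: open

Act: stack.push[north]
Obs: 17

Act: maze.move[north]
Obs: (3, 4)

Act: maze.sense[north]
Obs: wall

Act: maze.sense[west]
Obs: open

Act: stack.push[west]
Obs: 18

Act: maze.move[west]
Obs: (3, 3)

Act: maze.sense[north]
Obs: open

Act: stack.push[north]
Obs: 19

Act: maze.move[north]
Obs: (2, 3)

Act: maze.sense[north]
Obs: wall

Act: stack.pop[]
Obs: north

Act: maze.move[south]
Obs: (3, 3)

Act: stack.pop[]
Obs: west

Act: maze.move[east]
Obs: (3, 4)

Act: stack.pop[]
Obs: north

Act: maze.move[south]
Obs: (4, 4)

Act: stack.pop[]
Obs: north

Act: maze.move[south]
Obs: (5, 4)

Act: maze.sense[south]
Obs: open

Act: stack.push[south]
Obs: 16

Act: maze.move[south]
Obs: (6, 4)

Act: maze.sense[south]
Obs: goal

Act: maze.move[south]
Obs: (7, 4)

Answer: (7, 4)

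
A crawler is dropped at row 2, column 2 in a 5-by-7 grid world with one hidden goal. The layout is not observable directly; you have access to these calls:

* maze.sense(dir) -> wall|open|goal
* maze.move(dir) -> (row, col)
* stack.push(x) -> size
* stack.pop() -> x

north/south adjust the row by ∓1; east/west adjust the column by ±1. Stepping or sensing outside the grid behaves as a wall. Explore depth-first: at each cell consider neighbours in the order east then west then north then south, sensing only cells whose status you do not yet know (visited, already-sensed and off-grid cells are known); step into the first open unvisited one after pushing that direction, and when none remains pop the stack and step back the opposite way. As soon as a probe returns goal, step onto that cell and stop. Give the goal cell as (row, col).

-- 1. sense(dir=east) => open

-- 2. push(x=east) => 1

-- 3. move(dir=east) => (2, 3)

-- 4. sense(dir=east) => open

-- 5. push(x=east) => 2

-- 6. move(dir=east) => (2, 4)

-- 7. sense(dir=east) => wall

-- 8. sense(dir=north) => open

-- 9. push(x=north) => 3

-- 10. move(dir=north) => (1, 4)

-- 11. sense(dir=east) => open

-- 12. push(x=east) => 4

-- 13. move(dir=east) => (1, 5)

-- 14. sense(dir=east) => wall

-- 15. sense(dir=north) => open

-- 16. push(x=north) => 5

-- 17. move(dir=north) => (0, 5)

-- 18. sense(dir=east) => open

-- 19. push(x=east) => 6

-- 20. move(dir=east) => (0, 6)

-- 21. pop() => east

-- 22. move(dir=west) => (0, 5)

-- 23. sense(dir=west) => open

-- 24. push(x=west) => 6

-- 25. move(dir=west) => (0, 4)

-- 26. sense(dir=west) => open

-- 27. push(x=west) => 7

-- 28. move(dir=west) => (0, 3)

-- 29. sense(dir=west) => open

-- 30. push(x=west) => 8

-- 31. move(dir=west) => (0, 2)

-- 32. sense(dir=west) => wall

-- 33. sense(dir=south) => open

-- 34. push(x=south) => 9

-- 35. move(dir=south) => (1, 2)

-- 36. sense(dir=east) => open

-- 37. push(x=east) => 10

-- 38. move(dir=east) => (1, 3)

-- 39. pop() => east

-- 40. move(dir=west) => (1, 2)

-- 41. sense(dir=west) => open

-- 42. push(x=west) => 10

-- 43. move(dir=west) => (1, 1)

-- 44. sense(dir=west) => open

-- 45. push(x=west) => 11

-- 46. move(dir=west) => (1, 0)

-- 47. sense(dir=north) => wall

-- 48. sense(dir=south) => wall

-- 49. pop() => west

-- 50. move(dir=east) => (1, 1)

-- 51. sense(dir=south) => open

-- 52. push(x=south) => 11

-- 53. move(dir=south) => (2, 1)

-- 54. sense(dir=south) => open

-- 55. push(x=south) => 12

-- 56. move(dir=south) => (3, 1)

-- 57. sense(dir=east) => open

-- 58. push(x=east) => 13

-- 59. move(dir=east) => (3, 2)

-- 60. sense(dir=east) => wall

-- 61. sense(dir=south) => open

-- 62. push(x=south) => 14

-- 63. move(dir=south) => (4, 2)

-- 64. sense(dir=east) => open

-- 65. push(x=east) => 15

-- 66. move(dir=east) => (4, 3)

-- 67. sense(dir=east) => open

-- 68. push(x=east) => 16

-- 69. move(dir=east) => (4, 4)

-- 70. sense(dir=east) => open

-- 71. push(x=east) => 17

-- 72. move(dir=east) => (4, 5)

-- 73. sense(dir=east) => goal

-- 74. move(dir=east) => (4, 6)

Answer: (4, 6)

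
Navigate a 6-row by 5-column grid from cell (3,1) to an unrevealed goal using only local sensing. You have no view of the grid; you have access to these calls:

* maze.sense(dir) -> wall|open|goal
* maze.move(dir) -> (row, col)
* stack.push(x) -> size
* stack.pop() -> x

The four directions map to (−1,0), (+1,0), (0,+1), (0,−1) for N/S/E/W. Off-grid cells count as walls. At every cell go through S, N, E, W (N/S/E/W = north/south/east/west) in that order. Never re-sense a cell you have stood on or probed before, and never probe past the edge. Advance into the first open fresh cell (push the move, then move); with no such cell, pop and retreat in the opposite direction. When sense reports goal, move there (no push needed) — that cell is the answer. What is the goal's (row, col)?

Do: sense[dir→south]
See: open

Do: push[x→south]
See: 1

Do: move[dir→south]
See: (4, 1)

Do: sense[dir→south]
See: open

Do: push[x→south]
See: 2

Do: move[dir→south]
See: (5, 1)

Do: sense[dir→east]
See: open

Do: push[x→east]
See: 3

Do: move[dir→east]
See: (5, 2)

Do: sense[dir→north]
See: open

Do: push[x→north]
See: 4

Do: move[dir→north]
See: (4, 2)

Do: sense[dir→north]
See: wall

Do: sense[dir→east]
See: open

Do: push[x→east]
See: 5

Do: move[dir→east]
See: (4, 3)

Do: sense[dir→south]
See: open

Do: push[x→south]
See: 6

Do: move[dir→south]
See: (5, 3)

Do: sense[dir→east]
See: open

Do: push[x→east]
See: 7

Do: move[dir→east]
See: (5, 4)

Do: sense[dir→north]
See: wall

Do: pop[]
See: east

Do: move[dir→west]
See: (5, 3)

Do: pop[]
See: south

Do: move[dir→north]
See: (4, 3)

Do: sense[dir→north]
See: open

Do: push[x→north]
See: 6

Do: move[dir→north]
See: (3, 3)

Do: sense[dir→north]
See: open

Do: push[x→north]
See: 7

Do: move[dir→north]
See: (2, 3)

Do: sense[dir→north]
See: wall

Do: sense[dir→east]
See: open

Do: push[x→east]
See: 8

Do: move[dir→east]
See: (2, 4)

Do: sense[dir→south]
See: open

Do: push[x→south]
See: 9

Do: move[dir→south]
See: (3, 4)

Do: pop[]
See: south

Do: move[dir→north]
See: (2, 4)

Do: sense[dir→north]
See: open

Do: push[x→north]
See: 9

Do: move[dir→north]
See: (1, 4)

Do: sense[dir→north]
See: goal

Do: move[dir→north]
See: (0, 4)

Answer: (0, 4)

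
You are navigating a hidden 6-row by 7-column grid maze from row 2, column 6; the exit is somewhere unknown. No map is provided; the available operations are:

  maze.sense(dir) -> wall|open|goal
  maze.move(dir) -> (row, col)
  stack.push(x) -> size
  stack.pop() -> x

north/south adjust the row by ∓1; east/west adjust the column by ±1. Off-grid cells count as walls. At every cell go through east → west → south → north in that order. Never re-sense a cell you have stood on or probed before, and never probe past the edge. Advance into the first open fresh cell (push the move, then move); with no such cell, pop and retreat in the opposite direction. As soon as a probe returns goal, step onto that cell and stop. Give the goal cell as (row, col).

Now I run maze.sense passing dir: west, and get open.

Now I run stack.push passing x: west, and get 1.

Calling maze.move passing dir: west, → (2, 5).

Calling maze.sense passing dir: west, : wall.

I call maze.sense passing dir: south, and see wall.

Then maze.sense passing dir: north, and observe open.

I use stack.push passing x: north, giving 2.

I run maze.move passing dir: north, which returns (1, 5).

Calling maze.sense passing dir: east, yielding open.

I run stack.push passing x: east, yielding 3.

Calling maze.move passing dir: east, yielding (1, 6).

I try maze.sense passing dir: north, which returns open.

Next I call stack.push passing x: north, giving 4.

Now I run maze.move passing dir: north, giving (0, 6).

I invoke maze.sense passing dir: west, : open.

I run stack.push passing x: west, yielding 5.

Then maze.move passing dir: west, giving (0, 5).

Then maze.sense passing dir: west, and see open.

Invoking stack.push passing x: west, giving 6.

Then maze.move passing dir: west, and get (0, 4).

Now I run maze.sense passing dir: west, : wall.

Now I run maze.sense passing dir: south, → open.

Then stack.push passing x: south, and get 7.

Using maze.move passing dir: south, which returns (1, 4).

Now I run maze.sense passing dir: west, giving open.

Using stack.push passing x: west, and get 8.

Next I call maze.move passing dir: west, → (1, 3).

I call maze.sense passing dir: west, and get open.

Invoking stack.push passing x: west, and get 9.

Next I call maze.move passing dir: west, and get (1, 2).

I try maze.sense passing dir: west, and observe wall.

I use maze.sense passing dir: south, — result: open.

I invoke stack.push passing x: south, : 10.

Using maze.move passing dir: south, and see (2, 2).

Invoking maze.sense passing dir: east, and observe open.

I run stack.push passing x: east, giving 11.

Invoking maze.move passing dir: east, and get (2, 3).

I invoke maze.sense passing dir: south, — result: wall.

I try stack.pop(), yielding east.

I run maze.move passing dir: west, — result: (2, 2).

Next I call maze.sense passing dir: west, yielding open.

Now I run stack.push passing x: west, yielding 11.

I try maze.move passing dir: west, — result: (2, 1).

Calling maze.sense passing dir: west, — result: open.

Then stack.push passing x: west, — result: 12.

Invoking maze.move passing dir: west, and see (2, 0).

I invoke maze.sense passing dir: south, and see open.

Then stack.push passing x: south, — result: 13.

I call maze.move passing dir: south, giving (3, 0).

Calling maze.sense passing dir: east, which returns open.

I use stack.push passing x: east, and get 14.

I use maze.move passing dir: east, → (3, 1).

I invoke maze.sense passing dir: east, giving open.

I try stack.push passing x: east, giving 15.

I use maze.move passing dir: east, — result: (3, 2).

Then maze.sense passing dir: south, yielding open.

Invoking stack.push passing x: south, and observe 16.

I run maze.move passing dir: south, → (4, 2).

I call maze.sense passing dir: east, and get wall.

Now I run maze.sense passing dir: west, — result: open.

I try stack.push passing x: west, and observe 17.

Invoking maze.move passing dir: west, — result: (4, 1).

Invoking maze.sense passing dir: west, → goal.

I invoke maze.move passing dir: west, and see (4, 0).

Answer: (4, 0)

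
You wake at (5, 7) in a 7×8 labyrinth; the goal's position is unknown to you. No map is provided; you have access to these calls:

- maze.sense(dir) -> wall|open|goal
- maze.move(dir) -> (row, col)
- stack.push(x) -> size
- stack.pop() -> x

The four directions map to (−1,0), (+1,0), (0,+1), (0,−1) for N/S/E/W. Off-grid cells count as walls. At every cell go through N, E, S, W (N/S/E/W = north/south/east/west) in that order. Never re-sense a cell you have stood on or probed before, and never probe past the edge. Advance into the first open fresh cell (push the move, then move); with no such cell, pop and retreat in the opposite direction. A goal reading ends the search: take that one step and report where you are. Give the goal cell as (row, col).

Next I call sense(dir: north), — result: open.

Invoking push(x: north), → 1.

I call move(dir: north), which returns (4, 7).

Invoking sense(dir: north), → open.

Next I call push(x: north), — result: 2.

Then move(dir: north), which returns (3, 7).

I call sense(dir: north), which returns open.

I try push(x: north), : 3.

Then move(dir: north), giving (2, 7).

I call sense(dir: north), yielding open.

Now I run push(x: north), — result: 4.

I try move(dir: north), → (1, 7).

Using sense(dir: north), and observe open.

Calling push(x: north), and observe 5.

I call move(dir: north), — result: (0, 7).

I run sense(dir: west), and see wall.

Invoking pop, → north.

I invoke move(dir: south), giving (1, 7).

Invoking sense(dir: west), yielding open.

Invoking push(x: west), — result: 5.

Now I run move(dir: west), which returns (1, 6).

I call sense(dir: south), and observe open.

I try push(x: south), : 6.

I use move(dir: south), which returns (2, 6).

Next I call sense(dir: south), — result: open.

Calling push(x: south), giving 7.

Next I call move(dir: south), giving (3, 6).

I run sense(dir: south), : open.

I call push(x: south), and get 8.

Now I run move(dir: south), and observe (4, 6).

Then sense(dir: south), → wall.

Then sense(dir: west), and get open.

Now I run push(x: west), and observe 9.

I try move(dir: west), yielding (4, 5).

I call sense(dir: north), → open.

I invoke push(x: north), : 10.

Now I run move(dir: north), → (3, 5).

I run sense(dir: north), — result: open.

Next I call push(x: north), — result: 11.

Calling move(dir: north), and observe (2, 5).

Invoking sense(dir: north), which returns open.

Then push(x: north), → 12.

I use move(dir: north), — result: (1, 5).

Now I run sense(dir: north), and observe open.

I run push(x: north), and observe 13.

Calling move(dir: north), : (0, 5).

I use sense(dir: west), giving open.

Now I run push(x: west), — result: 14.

Then move(dir: west), giving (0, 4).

I use sense(dir: south), → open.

Using push(x: south), : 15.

Calling move(dir: south), — result: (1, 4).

Using sense(dir: south), → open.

Now I run push(x: south), and see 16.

Then move(dir: south), → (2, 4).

Using sense(dir: south), yielding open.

Next I call push(x: south), and observe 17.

I use move(dir: south), yielding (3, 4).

I call sense(dir: south), and see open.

Invoking push(x: south), and get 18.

Now I run move(dir: south), — result: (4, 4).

I use sense(dir: south), → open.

I invoke push(x: south), and see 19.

Next I call move(dir: south), giving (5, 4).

Next I call sense(dir: east), — result: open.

I run push(x: east), yielding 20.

I use move(dir: east), yielding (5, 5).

I invoke sense(dir: south), yielding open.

I try push(x: south), : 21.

I run move(dir: south), and get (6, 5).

Now I run sense(dir: east), → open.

I use push(x: east), yielding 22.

Invoking move(dir: east), — result: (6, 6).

I call sense(dir: east), → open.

I call push(x: east), yielding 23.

I invoke move(dir: east), giving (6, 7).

I run pop(), → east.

I run move(dir: west), yielding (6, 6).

Invoking pop, and observe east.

I call move(dir: west), and get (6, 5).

Calling sense(dir: west), and get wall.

Now I run pop(), and get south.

I call move(dir: north), and get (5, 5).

I call pop, giving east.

I call move(dir: west), — result: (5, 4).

Calling sense(dir: west), which returns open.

Then push(x: west), and observe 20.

Invoking move(dir: west), yielding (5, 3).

Calling sense(dir: north), : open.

Now I run push(x: north), — result: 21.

I run move(dir: north), and see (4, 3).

Next I call sense(dir: north), which returns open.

I run push(x: north), and observe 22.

I invoke move(dir: north), → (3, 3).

I use sense(dir: north), — result: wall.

Then sense(dir: west), yielding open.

Then push(x: west), which returns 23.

Now I run move(dir: west), yielding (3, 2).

Calling sense(dir: north), — result: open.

Using push(x: north), — result: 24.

I invoke move(dir: north), and observe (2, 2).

I invoke sense(dir: north), and observe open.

Using push(x: north), and observe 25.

I try move(dir: north), : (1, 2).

Then sense(dir: north), : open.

Using push(x: north), — result: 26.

Invoking move(dir: north), → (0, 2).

Calling sense(dir: east), : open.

Using push(x: east), — result: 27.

Invoking move(dir: east), giving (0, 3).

Using sense(dir: south), — result: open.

I use push(x: south), → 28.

Now I run move(dir: south), and get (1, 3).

Calling pop, : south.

Using move(dir: north), and get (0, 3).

I try pop(), → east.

Next I call move(dir: west), and observe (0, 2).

I use sense(dir: west), which returns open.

I run push(x: west), : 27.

Calling move(dir: west), giving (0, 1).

I invoke sense(dir: south), : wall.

I invoke sense(dir: west), giving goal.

Then move(dir: west), — result: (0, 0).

Answer: (0, 0)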